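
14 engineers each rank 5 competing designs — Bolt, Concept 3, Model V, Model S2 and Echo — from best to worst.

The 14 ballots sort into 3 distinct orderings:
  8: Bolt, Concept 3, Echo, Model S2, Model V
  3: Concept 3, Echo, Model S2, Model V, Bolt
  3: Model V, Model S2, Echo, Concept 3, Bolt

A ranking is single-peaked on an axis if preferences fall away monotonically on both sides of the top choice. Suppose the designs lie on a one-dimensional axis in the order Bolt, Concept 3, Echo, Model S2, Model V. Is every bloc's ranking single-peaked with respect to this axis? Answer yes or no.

Axis positions: Bolt=1, Concept 3=2, Echo=3, Model S2=4, Model V=5.
Bloc 1 (peak Bolt at position 1): ranking walks positions 1-2-3-4-5, expanding outward from the peak — single-peaked.
Bloc 2 (peak Concept 3 at position 2): ranking walks positions 2-3-4-5-1, expanding outward from the peak — single-peaked.
Bloc 3 (peak Model V at position 5): ranking walks positions 5-4-3-2-1, expanding outward from the peak — single-peaked.
Every ranking is single-peaked on this axis.

yes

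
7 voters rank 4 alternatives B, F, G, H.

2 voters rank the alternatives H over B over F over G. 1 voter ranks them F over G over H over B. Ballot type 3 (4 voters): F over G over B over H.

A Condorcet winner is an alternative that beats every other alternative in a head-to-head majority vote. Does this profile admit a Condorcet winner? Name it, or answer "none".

F

Pairwise majorities:
B–F: F 5–2.
B vs G: G, 5–2.
B vs H: B wins 4–3.
F vs G: F, 7–0.
F vs H: F wins 5–2.
G vs H: G wins 5–2.
F wins every pairwise contest, so F is the Condorcet winner.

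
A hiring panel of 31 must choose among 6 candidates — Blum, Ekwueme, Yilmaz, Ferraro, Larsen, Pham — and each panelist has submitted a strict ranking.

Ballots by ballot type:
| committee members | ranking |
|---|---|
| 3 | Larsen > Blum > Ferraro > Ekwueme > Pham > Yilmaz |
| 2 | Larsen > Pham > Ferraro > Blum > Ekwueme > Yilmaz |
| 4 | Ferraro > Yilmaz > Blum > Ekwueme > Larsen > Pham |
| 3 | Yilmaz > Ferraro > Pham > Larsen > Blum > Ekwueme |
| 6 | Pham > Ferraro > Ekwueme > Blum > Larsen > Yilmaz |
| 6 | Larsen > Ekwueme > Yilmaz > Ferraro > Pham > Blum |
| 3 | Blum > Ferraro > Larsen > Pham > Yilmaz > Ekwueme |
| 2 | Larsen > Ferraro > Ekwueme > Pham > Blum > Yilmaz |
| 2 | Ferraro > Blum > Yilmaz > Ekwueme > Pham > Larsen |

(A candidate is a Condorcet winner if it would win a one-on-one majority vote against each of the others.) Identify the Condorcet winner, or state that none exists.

Check each pair by majority over 31 ballots:
Blum vs Ekwueme: Blum wins 17–14.
Blum vs Yilmaz: Blum wins 18–13.
Blum–Ferraro: Ferraro 25–6.
Blum vs Larsen: Larsen wins 16–15.
Blum vs Pham: Pham wins 19–12.
Ekwueme vs Yilmaz: Ekwueme, 19–12.
Ekwueme vs Ferraro: Ferraro, 25–6.
Ekwueme vs Larsen: Larsen wins 19–12.
Ekwueme vs Pham: Ekwueme wins 17–14.
Yilmaz vs Ferraro: Ferraro, 22–9.
Yilmaz–Larsen: Larsen 22–9.
Yilmaz vs Pham: Pham, 16–15.
Ferraro vs Larsen: Ferraro wins 18–13.
Ferraro vs Pham: Ferraro wins 23–8.
Larsen vs Pham: Larsen wins 20–11.
Ferraro beats each of Blum, Ekwueme, Yilmaz, Larsen, Pham — Ferraro is the Condorcet winner.

Ferraro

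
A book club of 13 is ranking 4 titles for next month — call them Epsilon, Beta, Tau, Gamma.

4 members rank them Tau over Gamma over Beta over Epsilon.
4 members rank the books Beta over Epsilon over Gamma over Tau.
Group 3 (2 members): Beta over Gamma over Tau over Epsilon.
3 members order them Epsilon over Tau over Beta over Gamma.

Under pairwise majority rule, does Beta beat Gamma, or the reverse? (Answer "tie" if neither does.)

Beta

Ballots ranking Beta above Gamma: 4 + 2 + 3 = 9.
Ballots ranking Gamma above Beta: 13 − 9 = 4.
Beta wins the head-to-head 9–4.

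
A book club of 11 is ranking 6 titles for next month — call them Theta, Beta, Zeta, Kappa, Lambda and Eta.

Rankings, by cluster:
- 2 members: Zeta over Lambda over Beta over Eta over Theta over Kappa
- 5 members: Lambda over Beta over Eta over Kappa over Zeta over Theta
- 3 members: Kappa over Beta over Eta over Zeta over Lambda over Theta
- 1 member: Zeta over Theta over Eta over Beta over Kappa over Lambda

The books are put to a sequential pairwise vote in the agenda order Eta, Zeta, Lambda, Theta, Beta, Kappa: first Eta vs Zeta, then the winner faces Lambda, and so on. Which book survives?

Lambda

Round 1: Eta vs Zeta — 8–3, Eta advances.
Round 2: Eta vs Lambda — 4–7, Lambda advances.
Round 3: Lambda vs Theta — 10–1, Lambda advances.
Round 4: Lambda vs Beta — 7–4, Lambda advances.
Round 5: Lambda vs Kappa — 7–4, Lambda advances.
The agenda winner is Lambda.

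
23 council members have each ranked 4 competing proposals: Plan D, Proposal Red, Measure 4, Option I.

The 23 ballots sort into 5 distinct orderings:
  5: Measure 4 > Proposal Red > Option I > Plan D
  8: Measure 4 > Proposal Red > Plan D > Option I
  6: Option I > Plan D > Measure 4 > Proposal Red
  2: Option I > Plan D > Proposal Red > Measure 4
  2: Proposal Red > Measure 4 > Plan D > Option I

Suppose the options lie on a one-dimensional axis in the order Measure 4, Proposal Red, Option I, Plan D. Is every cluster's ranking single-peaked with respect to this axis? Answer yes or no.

Axis positions: Measure 4=1, Proposal Red=2, Option I=3, Plan D=4.
Cluster 1 (peak Measure 4 at position 1): ranking walks positions 1-2-3-4, expanding outward from the peak — single-peaked.
Cluster 2: ranking walks positions 1-2-4-3; Plan D is ranked above Option I even though Option I lies between Plan D and the peak Measure 4 on the axis — preferences dip and rise again. Not single-peaked.
Cluster 3: ranking walks positions 3-4-1-2; Measure 4 is ranked above Proposal Red even though Proposal Red lies between Measure 4 and the peak Option I on the axis — preferences dip and rise again. Not single-peaked.
Cluster 4 (peak Option I at position 3): ranking walks positions 3-4-2-1, expanding outward from the peak — single-peaked.
Cluster 5: ranking walks positions 2-1-4-3; Plan D is ranked above Option I even though Option I lies between Plan D and the peak Proposal Red on the axis — preferences dip and rise again. Not single-peaked.
Cluster 2 violates single-peakedness, so the profile is not single-peaked on this axis.

no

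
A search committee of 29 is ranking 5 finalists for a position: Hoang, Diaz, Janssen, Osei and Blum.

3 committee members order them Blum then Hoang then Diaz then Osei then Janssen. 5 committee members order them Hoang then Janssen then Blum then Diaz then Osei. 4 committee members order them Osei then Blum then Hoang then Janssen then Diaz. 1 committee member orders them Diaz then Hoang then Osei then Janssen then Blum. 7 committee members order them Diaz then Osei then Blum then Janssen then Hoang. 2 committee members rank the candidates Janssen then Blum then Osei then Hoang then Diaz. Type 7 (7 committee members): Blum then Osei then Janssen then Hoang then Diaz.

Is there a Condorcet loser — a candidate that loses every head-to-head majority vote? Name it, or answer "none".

Head-to-head results (29 committee members):
Hoang–Diaz: Hoang 21–8.
Hoang vs Janssen: Hoang preferred on 3+5+4+1 = 13 ballots; Janssen wins 16–13.
Hoang vs Osei: Hoang is ranked higher on 3+5+1 = 9 ballots, Osei on 20. Osei wins 20–9.
Hoang vs Blum: Blum wins 23–6.
Diaz vs Janssen: Janssen wins 18–11.
Diaz vs Osei: Diaz preferred on 3+5+1+7 = 16 ballots; Diaz wins 16–13.
Diaz vs Blum: Diaz preferred on 1+7 = 8 ballots; Blum wins 21–8.
Janssen–Osei: Osei 22–7.
Janssen vs Blum: Janssen is ranked higher on 5+1+2 = 8 ballots, Blum on 21. Blum wins 21–8.
Osei vs Blum: Blum, 17–12.
No candidate is winless: Hoang beats Diaz; Diaz beats Osei; Janssen beats Hoang; Osei beats Hoang; Blum beats Hoang. There is no Condorcet loser.

none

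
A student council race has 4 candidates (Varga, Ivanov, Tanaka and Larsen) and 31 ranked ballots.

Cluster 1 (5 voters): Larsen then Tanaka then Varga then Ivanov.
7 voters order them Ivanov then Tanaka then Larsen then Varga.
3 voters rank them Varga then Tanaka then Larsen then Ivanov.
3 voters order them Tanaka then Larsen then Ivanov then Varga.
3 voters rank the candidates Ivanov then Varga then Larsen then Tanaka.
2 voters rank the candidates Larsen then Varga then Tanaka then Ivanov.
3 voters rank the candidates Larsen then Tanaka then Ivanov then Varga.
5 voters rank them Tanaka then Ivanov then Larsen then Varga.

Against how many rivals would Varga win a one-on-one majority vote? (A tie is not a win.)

0

Varga against each rival (31 voters):
Varga vs Ivanov: Varga preferred on 5+3+2 = 10 ballots; Ivanov wins 21–10.
Varga vs Tanaka: 8 to 23, Tanaka.
Varga vs Larsen: Larsen wins 25–6.
Varga beats no one; loses to Ivanov, Tanaka, Larsen — 0 pairwise wins.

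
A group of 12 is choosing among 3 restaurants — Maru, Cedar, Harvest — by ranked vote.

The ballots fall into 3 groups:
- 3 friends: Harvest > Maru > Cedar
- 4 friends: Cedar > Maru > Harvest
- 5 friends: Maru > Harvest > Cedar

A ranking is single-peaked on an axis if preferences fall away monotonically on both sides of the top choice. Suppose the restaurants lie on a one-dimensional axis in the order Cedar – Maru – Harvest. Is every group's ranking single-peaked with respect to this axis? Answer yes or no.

yes

Axis positions: Cedar=1, Maru=2, Harvest=3.
Group 1 (peak Harvest at position 3): ranking walks positions 3-2-1, expanding outward from the peak — single-peaked.
Group 2 (peak Cedar at position 1): ranking walks positions 1-2-3, expanding outward from the peak — single-peaked.
Group 3 (peak Maru at position 2): ranking walks positions 2-3-1, expanding outward from the peak — single-peaked.
Every ranking is single-peaked on this axis.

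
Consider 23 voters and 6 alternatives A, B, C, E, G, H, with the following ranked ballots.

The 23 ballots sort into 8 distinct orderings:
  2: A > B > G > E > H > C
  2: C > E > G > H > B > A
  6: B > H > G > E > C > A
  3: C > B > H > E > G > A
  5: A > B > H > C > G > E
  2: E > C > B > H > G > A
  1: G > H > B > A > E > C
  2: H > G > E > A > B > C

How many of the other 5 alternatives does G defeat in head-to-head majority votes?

G against each rival (23 voters):
G vs A: G wins 16–7.
G vs B: 5 to 18, B.
G vs C: C, 12–11.
G vs E: G wins 16–7.
G vs H: G preferred on 2+2+1 = 5 ballots; H wins 18–5.
G beats A, E; loses to B, C, H — 2 pairwise wins.

2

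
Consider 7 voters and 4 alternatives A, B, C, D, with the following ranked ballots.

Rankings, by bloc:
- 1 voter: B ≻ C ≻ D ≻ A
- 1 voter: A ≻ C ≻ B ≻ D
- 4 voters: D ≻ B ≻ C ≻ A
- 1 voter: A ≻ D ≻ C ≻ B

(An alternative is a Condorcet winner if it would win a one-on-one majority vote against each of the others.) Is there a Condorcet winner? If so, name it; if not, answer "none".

Head-to-head results (7 voters):
A vs B: A is ranked higher on 1+1 = 2 ballots, B on 5. B wins 5–2.
A vs C: A preferred on 1+1 = 2 ballots; C wins 5–2.
A vs D: A preferred on 1+1 = 2 ballots; D wins 5–2.
B vs C: B is ranked higher on 1+4 = 5 ballots, C on 2. B wins 5–2.
B vs D: 2 to 5, D.
C vs D: 2 to 5, D.
D wins every pairwise contest, so D is the Condorcet winner.

D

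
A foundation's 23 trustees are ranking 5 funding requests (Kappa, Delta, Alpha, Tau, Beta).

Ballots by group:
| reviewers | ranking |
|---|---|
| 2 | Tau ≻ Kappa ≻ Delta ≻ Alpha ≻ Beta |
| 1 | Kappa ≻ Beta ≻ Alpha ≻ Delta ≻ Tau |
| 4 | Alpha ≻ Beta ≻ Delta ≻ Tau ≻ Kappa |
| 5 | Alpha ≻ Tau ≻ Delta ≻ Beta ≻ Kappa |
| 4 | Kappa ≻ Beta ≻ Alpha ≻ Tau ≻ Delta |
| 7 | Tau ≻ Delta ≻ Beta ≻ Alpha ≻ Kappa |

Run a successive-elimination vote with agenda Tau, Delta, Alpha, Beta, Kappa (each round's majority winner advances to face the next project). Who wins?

Round 1: Tau vs Delta — 18–5, Tau advances.
Round 2: Tau vs Alpha — 9–14, Alpha advances.
Round 3: Alpha vs Beta — 11–12, Beta advances.
Round 4: Beta vs Kappa — 16–7, Beta advances.
The agenda winner is Beta.

Beta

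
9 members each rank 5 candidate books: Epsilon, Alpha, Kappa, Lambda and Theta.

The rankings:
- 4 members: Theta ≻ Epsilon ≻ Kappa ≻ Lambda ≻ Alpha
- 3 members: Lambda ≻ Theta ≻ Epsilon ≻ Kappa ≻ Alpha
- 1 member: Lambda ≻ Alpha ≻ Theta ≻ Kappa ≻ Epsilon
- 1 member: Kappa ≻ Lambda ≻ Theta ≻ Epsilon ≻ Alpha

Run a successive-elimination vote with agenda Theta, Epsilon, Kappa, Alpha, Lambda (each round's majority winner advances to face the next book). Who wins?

Round 1: Theta vs Epsilon — 9–0, Theta advances.
Round 2: Theta vs Kappa — 8–1, Theta advances.
Round 3: Theta vs Alpha — 8–1, Theta advances.
Round 4: Theta vs Lambda — 4–5, Lambda advances.
The agenda winner is Lambda.

Lambda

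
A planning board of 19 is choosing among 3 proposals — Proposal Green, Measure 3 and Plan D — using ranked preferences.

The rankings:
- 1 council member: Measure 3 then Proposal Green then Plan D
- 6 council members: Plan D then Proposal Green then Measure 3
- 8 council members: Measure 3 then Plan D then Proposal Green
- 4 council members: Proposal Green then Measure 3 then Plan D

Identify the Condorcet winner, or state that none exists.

none

Check each pair by majority over 19 ballots:
Proposal Green vs Measure 3: 6+4 = 10 for Proposal Green, 9 for Measure 3 — Proposal Green by 10–9.
Proposal Green vs Plan D: 1+4 = 5 for Proposal Green, 14 for Plan D — Plan D by 14–5.
Measure 3 vs Plan D: 13 to 6, Measure 3.
No option is unbeaten: Proposal Green loses to Plan D; Measure 3 loses to Proposal Green; Plan D loses to Measure 3. In particular Proposal Green beats Measure 3 beats Plan D beats Proposal Green is a majority cycle — no Condorcet winner exists.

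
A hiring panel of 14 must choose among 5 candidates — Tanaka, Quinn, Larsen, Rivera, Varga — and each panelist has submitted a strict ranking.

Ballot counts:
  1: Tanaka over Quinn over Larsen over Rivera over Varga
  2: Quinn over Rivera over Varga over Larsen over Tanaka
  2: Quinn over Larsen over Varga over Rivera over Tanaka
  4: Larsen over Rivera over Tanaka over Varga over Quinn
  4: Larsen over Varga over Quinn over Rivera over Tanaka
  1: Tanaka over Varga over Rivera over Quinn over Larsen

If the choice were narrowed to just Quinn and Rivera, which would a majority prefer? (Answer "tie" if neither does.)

Quinn

Ballots ranking Quinn above Rivera: 1 + 2 + 2 + 4 = 9.
Ballots ranking Rivera above Quinn: 14 − 9 = 5.
Quinn wins the head-to-head 9–5.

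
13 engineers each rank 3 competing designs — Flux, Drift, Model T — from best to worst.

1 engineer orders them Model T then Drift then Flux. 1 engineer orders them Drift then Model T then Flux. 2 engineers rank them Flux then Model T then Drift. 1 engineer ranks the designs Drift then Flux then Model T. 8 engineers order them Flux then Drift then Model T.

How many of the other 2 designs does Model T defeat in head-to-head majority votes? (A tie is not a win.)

0

Model T against each rival (13 engineers):
Model T vs Flux: Flux wins 11–2.
Model T vs Drift: Drift wins 10–3.
Model T beats no one; loses to Flux, Drift — 0 pairwise wins.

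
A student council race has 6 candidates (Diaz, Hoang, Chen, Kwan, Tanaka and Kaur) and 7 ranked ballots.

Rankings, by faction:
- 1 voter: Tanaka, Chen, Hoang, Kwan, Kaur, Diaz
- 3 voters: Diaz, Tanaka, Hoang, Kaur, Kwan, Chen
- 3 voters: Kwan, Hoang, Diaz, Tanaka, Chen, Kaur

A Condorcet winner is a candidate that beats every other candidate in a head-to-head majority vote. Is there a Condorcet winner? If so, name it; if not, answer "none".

none

Check each pair by majority over 7 ballots:
Diaz vs Hoang: Hoang wins 4–3.
Diaz–Chen: Diaz 6–1.
Diaz vs Kwan: Kwan, 4–3.
Diaz–Tanaka: Diaz 6–1.
Diaz–Kaur: Diaz 6–1.
Hoang–Chen: Hoang 6–1.
Hoang vs Kwan: Hoang, 4–3.
Hoang vs Tanaka: Tanaka, 4–3.
Hoang vs Kaur: Hoang, 7–0.
Chen vs Kwan: Kwan wins 6–1.
Chen–Tanaka: Tanaka 7–0.
Chen vs Kaur: Chen wins 4–3.
Kwan–Tanaka: Tanaka 4–3.
Kwan vs Kaur: Kwan, 4–3.
Tanaka vs Kaur: Tanaka wins 7–0.
Each candidate drops at least one matchup (Diaz loses to Hoang; Hoang loses to Tanaka; Chen loses to Diaz; Kwan loses to Hoang; Tanaka loses to Diaz; Kaur loses to Diaz); the cycle Diaz beats Tanaka beats Hoang beats Diaz rules out a Condorcet winner.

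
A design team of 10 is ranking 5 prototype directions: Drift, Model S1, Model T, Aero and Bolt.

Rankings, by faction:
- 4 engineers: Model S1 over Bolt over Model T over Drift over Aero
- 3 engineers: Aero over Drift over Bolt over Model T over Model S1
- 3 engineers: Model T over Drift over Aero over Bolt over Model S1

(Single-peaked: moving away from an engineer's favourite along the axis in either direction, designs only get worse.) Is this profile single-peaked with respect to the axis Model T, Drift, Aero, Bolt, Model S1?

Axis positions: Model T=1, Drift=2, Aero=3, Bolt=4, Model S1=5.
Faction 1: ranking walks positions 5-4-1-2-3; Model T is ranked above Aero even though Aero lies between Model T and the peak Model S1 on the axis — preferences dip and rise again. Not single-peaked.
Faction 2 (peak Aero at position 3): ranking walks positions 3-2-4-1-5, expanding outward from the peak — single-peaked.
Faction 3 (peak Model T at position 1): ranking walks positions 1-2-3-4-5, expanding outward from the peak — single-peaked.
Faction 1 violates single-peakedness, so the profile is not single-peaked on this axis.

no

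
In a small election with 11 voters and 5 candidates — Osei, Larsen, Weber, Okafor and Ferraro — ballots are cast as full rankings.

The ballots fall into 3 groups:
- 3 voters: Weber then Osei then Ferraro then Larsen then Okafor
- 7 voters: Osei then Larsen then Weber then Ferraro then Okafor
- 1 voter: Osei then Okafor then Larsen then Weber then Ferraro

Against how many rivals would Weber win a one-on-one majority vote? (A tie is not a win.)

Weber against each rival (11 voters):
Weber vs Osei: Osei, 8–3.
Weber vs Larsen: Weber is ranked higher on 3 ballots, Larsen on 8. Larsen wins 8–3.
Weber vs Okafor: Weber, 10–1.
Weber vs Ferraro: 3+7+1 = 11 for Weber, 0 for Ferraro — Weber by 11–0.
Weber beats Okafor, Ferraro; loses to Osei, Larsen — 2 pairwise wins.

2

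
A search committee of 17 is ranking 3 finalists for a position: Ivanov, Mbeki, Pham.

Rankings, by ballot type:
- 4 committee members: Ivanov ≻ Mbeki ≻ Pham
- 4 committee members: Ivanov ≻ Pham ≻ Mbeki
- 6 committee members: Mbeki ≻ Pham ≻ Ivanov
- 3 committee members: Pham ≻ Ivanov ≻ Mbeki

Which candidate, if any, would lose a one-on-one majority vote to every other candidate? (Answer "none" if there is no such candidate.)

none

Pairwise majorities:
Ivanov–Mbeki: Ivanov 11–6.
Ivanov–Pham: Pham 9–8.
Mbeki–Pham: Mbeki 10–7.
No candidate is winless: Ivanov beats Mbeki; Mbeki beats Pham; Pham beats Ivanov. There is no Condorcet loser.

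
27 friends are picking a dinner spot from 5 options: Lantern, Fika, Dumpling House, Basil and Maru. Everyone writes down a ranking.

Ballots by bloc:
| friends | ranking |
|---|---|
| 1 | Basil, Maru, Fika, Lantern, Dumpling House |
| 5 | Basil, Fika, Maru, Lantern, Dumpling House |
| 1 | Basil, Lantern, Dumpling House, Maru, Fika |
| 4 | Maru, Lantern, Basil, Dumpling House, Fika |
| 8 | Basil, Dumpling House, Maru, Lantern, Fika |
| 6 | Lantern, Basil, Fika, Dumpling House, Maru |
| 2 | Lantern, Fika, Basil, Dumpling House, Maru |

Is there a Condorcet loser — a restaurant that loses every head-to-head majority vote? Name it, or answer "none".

Pairwise majorities:
Lantern vs Fika: Lantern preferred on 1+4+8+6+2 = 21 ballots; Lantern wins 21–6.
Lantern vs Dumpling House: 1+5+1+4+6+2 = 19 for Lantern, 8 for Dumpling House — Lantern by 19–8.
Lantern vs Basil: 4+6+2 = 12 for Lantern, 15 for Basil — Basil by 15–12.
Lantern–Maru: Maru 18–9.
Fika–Dumpling House: Fika 14–13.
Fika vs Basil: 2 for Fika, 25 for Basil — Basil by 25–2.
Fika vs Maru: Fika preferred on 5+6+2 = 13 ballots; Maru wins 14–13.
Dumpling House vs Basil: Basil wins 27–0.
Dumpling House vs Maru: Dumpling House preferred on 1+8+6+2 = 17 ballots; Dumpling House wins 17–10.
Basil vs Maru: Basil is ranked higher on 1+5+1+8+6+2 = 23 ballots, Maru on 4. Basil wins 23–4.
Every restaurant wins at least one matchup (Lantern beats Fika; Fika beats Dumpling House; Dumpling House beats Maru; Basil beats Lantern; Maru beats Lantern), so there is no Condorcet loser.

none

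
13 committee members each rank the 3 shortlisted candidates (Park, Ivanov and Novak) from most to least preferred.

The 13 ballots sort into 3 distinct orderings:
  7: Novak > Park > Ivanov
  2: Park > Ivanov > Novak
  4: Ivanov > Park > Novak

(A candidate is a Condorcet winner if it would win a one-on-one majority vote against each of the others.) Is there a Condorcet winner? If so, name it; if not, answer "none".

Head-to-head results (13 committee members):
Park vs Ivanov: 9 to 4, Park.
Park vs Novak: 2+4 = 6 for Park, 7 for Novak — Novak by 7–6.
Ivanov vs Novak: Ivanov preferred on 2+4 = 6 ballots; Novak wins 7–6.
Only Novak has no losses; Novak is the Condorcet winner.

Novak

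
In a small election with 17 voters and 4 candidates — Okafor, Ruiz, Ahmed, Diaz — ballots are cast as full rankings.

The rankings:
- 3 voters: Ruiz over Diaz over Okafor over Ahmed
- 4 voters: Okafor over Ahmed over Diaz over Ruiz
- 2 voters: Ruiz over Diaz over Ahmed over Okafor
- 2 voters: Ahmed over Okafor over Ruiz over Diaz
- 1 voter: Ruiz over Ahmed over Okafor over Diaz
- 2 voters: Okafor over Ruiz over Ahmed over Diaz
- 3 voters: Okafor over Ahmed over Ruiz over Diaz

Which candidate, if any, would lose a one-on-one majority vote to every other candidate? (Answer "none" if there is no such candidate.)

Pairwise majorities:
Okafor–Ruiz: Okafor 11–6.
Okafor–Ahmed: Okafor 12–5.
Okafor vs Diaz: 12 to 5, Okafor.
Ruiz vs Ahmed: 8 to 9, Ahmed.
Ruiz–Diaz: Ruiz 13–4.
Ahmed vs Diaz: Ahmed preferred on 4+2+1+2+3 = 12 ballots; Ahmed wins 12–5.
Diaz loses to every other candidate — it is the Condorcet loser.

Diaz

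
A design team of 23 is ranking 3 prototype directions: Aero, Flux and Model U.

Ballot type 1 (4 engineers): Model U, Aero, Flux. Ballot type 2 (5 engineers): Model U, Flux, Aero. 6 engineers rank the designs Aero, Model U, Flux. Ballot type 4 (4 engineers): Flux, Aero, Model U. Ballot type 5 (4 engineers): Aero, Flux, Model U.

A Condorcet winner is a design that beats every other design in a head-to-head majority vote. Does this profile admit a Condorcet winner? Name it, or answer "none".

Aero

Head-to-head results (23 engineers):
Aero vs Flux: 14 to 9, Aero.
Aero vs Model U: Aero is ranked higher on 6+4+4 = 14 ballots, Model U on 9. Aero wins 14–9.
Flux vs Model U: Flux preferred on 4+4 = 8 ballots; Model U wins 15–8.
Aero defeats every rival head-to-head and is the Condorcet winner.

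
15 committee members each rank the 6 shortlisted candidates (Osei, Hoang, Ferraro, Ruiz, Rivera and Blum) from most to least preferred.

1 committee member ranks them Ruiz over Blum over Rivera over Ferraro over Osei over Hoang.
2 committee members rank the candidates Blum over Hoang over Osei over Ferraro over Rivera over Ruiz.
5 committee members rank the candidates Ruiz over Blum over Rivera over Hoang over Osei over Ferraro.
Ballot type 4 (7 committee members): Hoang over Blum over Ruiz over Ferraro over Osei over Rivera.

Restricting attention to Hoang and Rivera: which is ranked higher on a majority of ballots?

Hoang

Ballots ranking Hoang above Rivera: 2 + 7 = 9.
Ballots ranking Rivera above Hoang: 15 − 9 = 6.
Hoang wins the head-to-head 9–6.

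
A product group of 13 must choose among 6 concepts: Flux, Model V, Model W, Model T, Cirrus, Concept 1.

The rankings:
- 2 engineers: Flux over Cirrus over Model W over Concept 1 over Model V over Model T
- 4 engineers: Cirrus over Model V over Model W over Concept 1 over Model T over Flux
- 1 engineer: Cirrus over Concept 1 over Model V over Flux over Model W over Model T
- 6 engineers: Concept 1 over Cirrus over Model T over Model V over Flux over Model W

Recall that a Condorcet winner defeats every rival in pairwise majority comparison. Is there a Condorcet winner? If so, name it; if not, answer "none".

Cirrus

Check each pair by majority over 13 ballots:
Flux vs Model V: Model V, 11–2.
Flux vs Model W: Flux, 9–4.
Flux vs Model T: Model T wins 10–3.
Flux–Cirrus: Cirrus 11–2.
Flux vs Concept 1: Concept 1, 11–2.
Model V vs Model W: Model V, 11–2.
Model V vs Model T: Model V wins 7–6.
Model V–Cirrus: Cirrus 13–0.
Model V vs Concept 1: Concept 1 wins 9–4.
Model W vs Model T: Model W, 7–6.
Model W vs Cirrus: Cirrus, 13–0.
Model W vs Concept 1: Concept 1 wins 7–6.
Model T vs Cirrus: Cirrus wins 13–0.
Model T–Concept 1: Concept 1 13–0.
Cirrus vs Concept 1: Cirrus wins 7–6.
Cirrus beats each of Flux, Model V, Model W, Model T, Concept 1 — Cirrus is the Condorcet winner.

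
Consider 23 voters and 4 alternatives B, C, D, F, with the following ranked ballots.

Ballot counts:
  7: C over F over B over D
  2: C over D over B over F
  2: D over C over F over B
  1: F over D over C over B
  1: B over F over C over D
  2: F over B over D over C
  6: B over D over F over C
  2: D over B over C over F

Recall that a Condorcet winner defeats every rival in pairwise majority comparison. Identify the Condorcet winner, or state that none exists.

Pairwise majorities:
B vs C: C, 12–11.
B vs D: B, 16–7.
B vs F: 11 to 12, F.
C vs D: D wins 13–10.
C vs F: 7+2+2+2 = 13 for C, 10 for F — C by 13–10.
D vs F: 2+2+6+2 = 12 for D, 11 for F — D by 12–11.
Each alternative drops at least one matchup (B loses to C; C loses to D; D loses to B; F loses to C); the cycle B → D → C → B rules out a Condorcet winner.

none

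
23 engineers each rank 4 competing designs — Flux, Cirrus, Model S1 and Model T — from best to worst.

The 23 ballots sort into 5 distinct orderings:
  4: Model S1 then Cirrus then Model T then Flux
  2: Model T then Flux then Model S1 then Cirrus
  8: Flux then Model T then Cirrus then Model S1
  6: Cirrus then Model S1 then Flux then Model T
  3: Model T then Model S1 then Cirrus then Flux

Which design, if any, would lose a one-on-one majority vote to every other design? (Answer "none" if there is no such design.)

none

Pairwise majorities:
Flux vs Cirrus: 2+8 = 10 for Flux, 13 for Cirrus — Cirrus by 13–10.
Flux vs Model S1: Flux preferred on 2+8 = 10 ballots; Model S1 wins 13–10.
Flux vs Model T: 14 to 9, Flux.
Cirrus vs Model S1: 8+6 = 14 for Cirrus, 9 for Model S1 — Cirrus by 14–9.
Cirrus vs Model T: 4+6 = 10 for Cirrus, 13 for Model T — Model T by 13–10.
Model S1 vs Model T: Model T wins 13–10.
No design is winless: Flux beats Model T; Cirrus beats Flux; Model S1 beats Flux; Model T beats Cirrus. There is no Condorcet loser.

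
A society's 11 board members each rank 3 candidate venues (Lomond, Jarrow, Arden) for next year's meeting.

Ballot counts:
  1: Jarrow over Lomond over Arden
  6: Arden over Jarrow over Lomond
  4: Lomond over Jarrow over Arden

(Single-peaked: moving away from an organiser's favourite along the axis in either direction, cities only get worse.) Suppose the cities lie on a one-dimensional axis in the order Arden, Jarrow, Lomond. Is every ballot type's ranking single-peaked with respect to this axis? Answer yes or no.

yes

Axis positions: Arden=1, Jarrow=2, Lomond=3.
Ballot type 1 (peak Jarrow at position 2): ranking walks positions 2-3-1, expanding outward from the peak — single-peaked.
Ballot type 2 (peak Arden at position 1): ranking walks positions 1-2-3, expanding outward from the peak — single-peaked.
Ballot type 3 (peak Lomond at position 3): ranking walks positions 3-2-1, expanding outward from the peak — single-peaked.
Every ranking is single-peaked on this axis.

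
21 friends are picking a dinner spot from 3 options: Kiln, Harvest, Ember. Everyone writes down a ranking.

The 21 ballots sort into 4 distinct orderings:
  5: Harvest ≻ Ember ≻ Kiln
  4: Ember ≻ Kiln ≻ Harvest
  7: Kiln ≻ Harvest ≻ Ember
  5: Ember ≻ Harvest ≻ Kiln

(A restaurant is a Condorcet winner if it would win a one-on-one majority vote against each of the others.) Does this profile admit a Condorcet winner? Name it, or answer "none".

Head-to-head results (21 friends):
Kiln vs Harvest: Kiln wins 11–10.
Kiln vs Ember: Ember wins 14–7.
Harvest–Ember: Harvest 12–9.
Every restaurant loses at least once (Kiln loses to Ember; Harvest loses to Kiln; Ember loses to Harvest). The majority relation contains the cycle Kiln → Harvest → Ember → Kiln, so there is no Condorcet winner.

none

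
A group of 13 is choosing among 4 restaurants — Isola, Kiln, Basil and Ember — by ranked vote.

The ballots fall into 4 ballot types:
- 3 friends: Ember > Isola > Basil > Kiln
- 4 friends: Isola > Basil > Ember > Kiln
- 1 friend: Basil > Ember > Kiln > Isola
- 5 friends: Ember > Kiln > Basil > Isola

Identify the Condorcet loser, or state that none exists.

Head-to-head results (13 friends):
Isola vs Kiln: Isola is ranked higher on 3+4 = 7 ballots, Kiln on 6. Isola wins 7–6.
Isola vs Basil: Isola, 7–6.
Isola vs Ember: 4 for Isola, 9 for Ember — Ember by 9–4.
Kiln vs Basil: Basil, 8–5.
Kiln vs Ember: 0 for Kiln, 13 for Ember — Ember by 13–0.
Basil vs Ember: 4+1 = 5 for Basil, 8 for Ember — Ember by 8–5.
Kiln loses to every other restaurant — it is the Condorcet loser.

Kiln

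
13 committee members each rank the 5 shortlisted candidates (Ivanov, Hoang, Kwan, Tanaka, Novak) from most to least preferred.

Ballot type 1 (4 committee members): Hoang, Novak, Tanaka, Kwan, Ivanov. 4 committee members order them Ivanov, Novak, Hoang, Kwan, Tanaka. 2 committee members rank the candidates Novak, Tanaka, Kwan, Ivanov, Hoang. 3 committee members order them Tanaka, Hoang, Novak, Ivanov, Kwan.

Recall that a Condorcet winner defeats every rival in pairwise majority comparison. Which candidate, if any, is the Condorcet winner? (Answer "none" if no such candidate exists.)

Hoang

Check each pair by majority over 13 ballots:
Ivanov vs Hoang: 6 to 7, Hoang.
Ivanov vs Kwan: Ivanov preferred on 4+3 = 7 ballots; Ivanov wins 7–6.
Ivanov vs Tanaka: 4 for Ivanov, 9 for Tanaka — Tanaka by 9–4.
Ivanov vs Novak: Ivanov preferred on 4 ballots; Novak wins 9–4.
Hoang vs Kwan: Hoang preferred on 4+4+3 = 11 ballots; Hoang wins 11–2.
Hoang vs Tanaka: 4+4 = 8 for Hoang, 5 for Tanaka — Hoang by 8–5.
Hoang vs Novak: Hoang is ranked higher on 4+3 = 7 ballots, Novak on 6. Hoang wins 7–6.
Kwan vs Tanaka: Kwan is ranked higher on 4 ballots, Tanaka on 9. Tanaka wins 9–4.
Kwan vs Novak: Kwan preferred on 0 ballots; Novak wins 13–0.
Tanaka vs Novak: 3 for Tanaka, 10 for Novak — Novak by 10–3.
Only Hoang has no losses; Hoang is the Condorcet winner.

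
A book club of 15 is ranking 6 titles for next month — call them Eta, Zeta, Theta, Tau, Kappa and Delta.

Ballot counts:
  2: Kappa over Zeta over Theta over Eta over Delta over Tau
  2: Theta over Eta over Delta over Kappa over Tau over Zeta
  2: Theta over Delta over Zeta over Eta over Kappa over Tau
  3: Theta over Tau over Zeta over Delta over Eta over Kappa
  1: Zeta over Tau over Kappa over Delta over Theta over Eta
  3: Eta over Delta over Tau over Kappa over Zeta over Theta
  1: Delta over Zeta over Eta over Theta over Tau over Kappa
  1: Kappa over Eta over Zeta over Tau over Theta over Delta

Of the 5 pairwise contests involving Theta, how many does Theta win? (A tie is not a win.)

Theta against each rival (15 members):
Theta vs Eta: Theta, 10–5.
Theta vs Zeta: Zeta, 8–7.
Theta–Tau: Theta 10–5.
Theta–Kappa: Theta 8–7.
Theta vs Delta: 2+2+2+3+1 = 10 for Theta, 5 for Delta — Theta by 10–5.
Theta beats Eta, Tau, Kappa, Delta; loses to Zeta — 4 pairwise wins.

4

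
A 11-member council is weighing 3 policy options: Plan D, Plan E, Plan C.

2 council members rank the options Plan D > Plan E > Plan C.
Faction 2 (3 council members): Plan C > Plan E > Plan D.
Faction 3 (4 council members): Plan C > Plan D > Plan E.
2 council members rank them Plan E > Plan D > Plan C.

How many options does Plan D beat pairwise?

1

Plan D against each rival (11 council members):
Plan D vs Plan E: 2+4 = 6 for Plan D, 5 for Plan E — Plan D by 6–5.
Plan D vs Plan C: 4 to 7, Plan C.
Plan D beats Plan E; loses to Plan C — 1 pairwise win.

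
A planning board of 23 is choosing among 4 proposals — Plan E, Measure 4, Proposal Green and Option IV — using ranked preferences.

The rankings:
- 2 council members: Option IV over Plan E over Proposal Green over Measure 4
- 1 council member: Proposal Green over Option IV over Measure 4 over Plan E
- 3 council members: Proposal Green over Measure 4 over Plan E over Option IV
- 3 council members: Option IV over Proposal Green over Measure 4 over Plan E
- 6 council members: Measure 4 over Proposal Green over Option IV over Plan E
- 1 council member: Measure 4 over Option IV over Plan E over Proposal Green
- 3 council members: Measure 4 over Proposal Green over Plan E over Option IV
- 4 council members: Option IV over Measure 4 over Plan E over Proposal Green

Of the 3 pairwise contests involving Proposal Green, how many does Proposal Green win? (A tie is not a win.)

2

Proposal Green against each rival (23 council members):
Proposal Green–Plan E: Proposal Green 16–7.
Proposal Green vs Measure 4: 2+1+3+3 = 9 for Proposal Green, 14 for Measure 4 — Measure 4 by 14–9.
Proposal Green vs Option IV: Proposal Green, 13–10.
Proposal Green beats Plan E, Option IV; loses to Measure 4 — 2 pairwise wins.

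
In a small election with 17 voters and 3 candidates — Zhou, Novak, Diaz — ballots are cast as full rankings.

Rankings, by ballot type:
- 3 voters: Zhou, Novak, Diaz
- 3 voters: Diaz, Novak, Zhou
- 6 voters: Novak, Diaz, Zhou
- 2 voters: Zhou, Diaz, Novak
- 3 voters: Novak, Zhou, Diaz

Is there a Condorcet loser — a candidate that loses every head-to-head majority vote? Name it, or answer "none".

Zhou

Pairwise majorities:
Zhou vs Novak: Novak wins 12–5.
Zhou vs Diaz: Zhou preferred on 3+2+3 = 8 ballots; Diaz wins 9–8.
Novak vs Diaz: 12 to 5, Novak.
Zhou loses to every other candidate — it is the Condorcet loser.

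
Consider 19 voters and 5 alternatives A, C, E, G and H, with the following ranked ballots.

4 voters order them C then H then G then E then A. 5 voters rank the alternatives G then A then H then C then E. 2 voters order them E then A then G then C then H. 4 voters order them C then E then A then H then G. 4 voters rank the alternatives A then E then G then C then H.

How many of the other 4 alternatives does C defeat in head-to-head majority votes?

2

C against each rival (19 voters):
C vs A: A wins 11–8.
C–E: C 13–6.
C–G: G 11–8.
C vs H: C wins 14–5.
C beats E, H; loses to A, G — 2 pairwise wins.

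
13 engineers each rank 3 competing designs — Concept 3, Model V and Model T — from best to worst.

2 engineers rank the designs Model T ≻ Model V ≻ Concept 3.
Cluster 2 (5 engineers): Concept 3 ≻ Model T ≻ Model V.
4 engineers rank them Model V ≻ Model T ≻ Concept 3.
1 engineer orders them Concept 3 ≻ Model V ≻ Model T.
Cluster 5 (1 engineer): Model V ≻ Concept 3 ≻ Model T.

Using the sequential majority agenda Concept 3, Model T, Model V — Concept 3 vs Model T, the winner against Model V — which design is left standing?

Model V

Round 1: Concept 3 vs Model T — 7–6, Concept 3 advances.
Round 2: Concept 3 vs Model V — 6–7, Model V advances.
Model V survives the agenda.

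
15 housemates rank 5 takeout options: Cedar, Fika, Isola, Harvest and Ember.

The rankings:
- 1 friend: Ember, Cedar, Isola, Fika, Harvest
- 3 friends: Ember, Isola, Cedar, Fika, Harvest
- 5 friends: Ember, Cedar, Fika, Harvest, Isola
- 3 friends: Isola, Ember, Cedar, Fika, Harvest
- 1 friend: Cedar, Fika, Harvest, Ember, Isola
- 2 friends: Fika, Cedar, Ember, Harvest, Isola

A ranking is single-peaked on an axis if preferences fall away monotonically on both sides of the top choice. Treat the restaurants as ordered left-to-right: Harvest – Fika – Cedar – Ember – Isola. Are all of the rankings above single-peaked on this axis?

yes

Axis positions: Harvest=1, Fika=2, Cedar=3, Ember=4, Isola=5.
Bloc 1 (peak Ember at position 4): ranking walks positions 4-3-5-2-1, expanding outward from the peak — single-peaked.
Bloc 2 (peak Ember at position 4): ranking walks positions 4-5-3-2-1, expanding outward from the peak — single-peaked.
Bloc 3 (peak Ember at position 4): ranking walks positions 4-3-2-1-5, expanding outward from the peak — single-peaked.
Bloc 4 (peak Isola at position 5): ranking walks positions 5-4-3-2-1, expanding outward from the peak — single-peaked.
Bloc 5 (peak Cedar at position 3): ranking walks positions 3-2-1-4-5, expanding outward from the peak — single-peaked.
Bloc 6 (peak Fika at position 2): ranking walks positions 2-3-4-1-5, expanding outward from the peak — single-peaked.
Every ranking is single-peaked on this axis.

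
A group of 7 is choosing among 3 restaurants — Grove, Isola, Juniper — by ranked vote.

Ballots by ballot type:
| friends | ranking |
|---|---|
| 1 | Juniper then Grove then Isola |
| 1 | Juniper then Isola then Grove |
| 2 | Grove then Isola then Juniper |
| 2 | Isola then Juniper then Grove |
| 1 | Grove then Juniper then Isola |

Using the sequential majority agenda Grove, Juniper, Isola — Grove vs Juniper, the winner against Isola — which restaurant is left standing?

Isola

Round 1: Grove vs Juniper — 3–4, Juniper advances.
Round 2: Juniper vs Isola — 3–4, Isola advances.
The agenda winner is Isola.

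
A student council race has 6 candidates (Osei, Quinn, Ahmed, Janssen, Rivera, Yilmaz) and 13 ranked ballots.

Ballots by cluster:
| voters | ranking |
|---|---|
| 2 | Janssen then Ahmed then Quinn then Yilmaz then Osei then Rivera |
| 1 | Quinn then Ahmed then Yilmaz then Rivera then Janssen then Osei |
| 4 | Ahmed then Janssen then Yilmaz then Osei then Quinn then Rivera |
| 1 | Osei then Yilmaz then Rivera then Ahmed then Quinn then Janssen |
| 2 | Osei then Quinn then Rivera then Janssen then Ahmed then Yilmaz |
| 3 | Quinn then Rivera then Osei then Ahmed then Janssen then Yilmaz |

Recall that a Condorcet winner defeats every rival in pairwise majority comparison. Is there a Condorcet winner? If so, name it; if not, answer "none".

Ahmed

Head-to-head results (13 voters):
Osei vs Quinn: 7 to 6, Osei.
Osei vs Ahmed: Ahmed wins 7–6.
Osei vs Janssen: Osei preferred on 1+2+3 = 6 ballots; Janssen wins 7–6.
Osei vs Rivera: Osei wins 9–4.
Osei vs Yilmaz: Yilmaz wins 7–6.
Quinn–Ahmed: Ahmed 7–6.
Quinn vs Janssen: 1+1+2+3 = 7 for Quinn, 6 for Janssen — Quinn by 7–6.
Quinn–Rivera: Quinn 12–1.
Quinn vs Yilmaz: Quinn, 8–5.
Ahmed vs Janssen: Ahmed, 9–4.
Ahmed vs Rivera: Ahmed wins 7–6.
Ahmed vs Yilmaz: Ahmed is ranked higher on 2+1+4+2+3 = 12 ballots, Yilmaz on 1. Ahmed wins 12–1.
Janssen vs Rivera: Janssen is ranked higher on 2+4 = 6 ballots, Rivera on 7. Rivera wins 7–6.
Janssen vs Yilmaz: Janssen, 11–2.
Rivera–Yilmaz: Yilmaz 8–5.
Ahmed wins every pairwise contest, so Ahmed is the Condorcet winner.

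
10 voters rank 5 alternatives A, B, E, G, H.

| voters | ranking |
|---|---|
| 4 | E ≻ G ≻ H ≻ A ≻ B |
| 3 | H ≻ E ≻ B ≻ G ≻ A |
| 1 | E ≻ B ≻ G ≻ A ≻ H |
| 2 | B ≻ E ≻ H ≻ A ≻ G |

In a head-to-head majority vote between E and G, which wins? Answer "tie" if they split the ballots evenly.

E

Ballots ranking E above G: 4 + 3 + 1 + 2 = 10.
Ballots ranking G above E: 10 − 10 = 0.
E wins the head-to-head 10–0.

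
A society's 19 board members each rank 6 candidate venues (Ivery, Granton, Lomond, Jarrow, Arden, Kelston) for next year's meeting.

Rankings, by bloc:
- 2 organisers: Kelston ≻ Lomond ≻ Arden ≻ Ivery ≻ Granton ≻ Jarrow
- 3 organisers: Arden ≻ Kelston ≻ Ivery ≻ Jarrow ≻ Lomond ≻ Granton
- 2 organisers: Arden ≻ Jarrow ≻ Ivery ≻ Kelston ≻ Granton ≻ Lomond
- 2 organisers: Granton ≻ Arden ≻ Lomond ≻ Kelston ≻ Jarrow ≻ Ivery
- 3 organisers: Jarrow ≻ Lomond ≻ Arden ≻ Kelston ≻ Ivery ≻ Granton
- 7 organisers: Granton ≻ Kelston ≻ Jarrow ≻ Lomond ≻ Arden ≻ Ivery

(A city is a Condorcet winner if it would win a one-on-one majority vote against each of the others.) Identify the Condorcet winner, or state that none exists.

Pairwise majorities:
Ivery vs Granton: Ivery, 10–9.
Ivery–Lomond: Lomond 14–5.
Ivery vs Jarrow: Jarrow wins 14–5.
Ivery vs Arden: Arden wins 19–0.
Ivery vs Kelston: Kelston, 17–2.
Granton vs Lomond: Granton wins 11–8.
Granton vs Jarrow: Granton wins 11–8.
Granton vs Arden: Arden, 10–9.
Granton–Kelston: Kelston 10–9.
Lomond–Jarrow: Jarrow 15–4.
Lomond vs Arden: Lomond, 12–7.
Lomond vs Kelston: Kelston wins 14–5.
Jarrow vs Arden: Jarrow, 10–9.
Jarrow vs Kelston: Kelston, 14–5.
Arden vs Kelston: Arden, 10–9.
Every city loses at least once (Ivery loses to Lomond; Granton loses to Ivery; Lomond loses to Granton; Jarrow loses to Granton; Arden loses to Lomond; Kelston loses to Arden). The majority relation contains the cycle Ivery beats Granton beats Lomond beats Ivery, so there is no Condorcet winner.

none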